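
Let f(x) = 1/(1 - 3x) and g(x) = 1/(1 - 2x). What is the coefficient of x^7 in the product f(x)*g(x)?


The coefficient of x^n in f*g is the Cauchy product: sum_{k=0}^{n} a^k * b^(n-k).
With a=3, b=2, n=7:
sum_{k=0}^{7} 3^k * 2^(7-k)
= 6305

6305


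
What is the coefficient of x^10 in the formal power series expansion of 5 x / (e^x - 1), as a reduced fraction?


The exponential generating function for Bernoulli numbers is
x / (e^x - 1) = sum_{k>=0} B_k x^k / k!.
So the coefficient of x^10 in 5 x / (e^x - 1) is 5 B_10 / 10!.
Computing: B_10 = 5/66, 10! = 3628800, giving
5 * 5/66 / 3628800 = 1/9580032.

1/9580032


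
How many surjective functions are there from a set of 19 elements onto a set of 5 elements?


By inclusion-exclusion on which target elements are missed, the number of surjections from an n-set onto a k-set is
surj(n, k) = sum_{j=0}^{k} (-1)^j C(k, j) (k - j)^n.
Equivalently surj(n, k) = k! * S(n, k), where S(n, k) is the Stirling number of the second kind.
For n = 19, k = 5:
S(19, 5) = 147589284710, so
surj = 5! * 147589284710 = 120 * 147589284710 = 17710714165200.

17710714165200


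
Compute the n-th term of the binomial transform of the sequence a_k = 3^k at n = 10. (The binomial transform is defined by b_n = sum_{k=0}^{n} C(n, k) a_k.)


With a_k = 3^k, b_n = sum_{k=0}^{n} C(n, k) 3^k = (1 + 3)^n by the binomial theorem.
For n = 10: (1 + 3)^10 = 4^10 = 1048576.

1048576


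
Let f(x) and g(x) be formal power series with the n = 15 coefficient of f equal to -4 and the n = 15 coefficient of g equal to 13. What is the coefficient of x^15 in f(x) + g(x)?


Addition of formal power series is termwise.
The coefficient of x^15 in f + g = -4 + 13
= 9

9


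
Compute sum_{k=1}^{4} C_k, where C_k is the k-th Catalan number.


C_1 through C_4: 1, 2, 5, 14
Sum = 1 + 2 + 5 + 14
= 22

22


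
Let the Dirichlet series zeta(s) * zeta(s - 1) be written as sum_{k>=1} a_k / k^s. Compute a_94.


Convolution gives a_k = sum_{d | k} d * 1 = sum_{d | k} d = sigma(k), the sum of positive divisors of k.
For k = 94, the divisors are 1, 2, 47, 94, so
sigma(94) = 1 + 2 + 47 + 94 = 144.

144


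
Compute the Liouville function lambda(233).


The Liouville function is lambda(k) = (-1)^Omega(k), where Omega(k) counts the prime factors of k with multiplicity.
Factoring: 233 = 233, so Omega(233) = 1.
lambda(233) = (-1)^1 = -1.

-1


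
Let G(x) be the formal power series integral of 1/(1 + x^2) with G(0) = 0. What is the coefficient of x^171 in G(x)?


1/(1 + x^2) = sum_{j>=0} (-1)^j x^(2j). Integrating termwise with G(0) = 0:
G(x) = sum_{j>=0} (-1)^j x^(2j+1) / (2j+1) = arctan(x).
Only odd powers are nonzero. For x^171 write 171 = 2*85 + 1, giving
(-1)^85 / 171 = -1/171 = -1/171.

-1/171


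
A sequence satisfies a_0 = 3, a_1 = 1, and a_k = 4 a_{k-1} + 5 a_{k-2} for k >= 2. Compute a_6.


The characteristic equation is t^2 - 4 t - 5 = 0, with roots r_1 = 5 and r_2 = -1 (so c_1 = r_1 + r_2, c_2 = -r_1 r_2 as required).
One can use the closed form a_n = A r_1^n + B r_2^n, but direct iteration is more reliable:
a_0 = 3, a_1 = 1, a_2 = 19, a_3 = 81, a_4 = 419, a_5 = 2081, a_6 = 10419.
So a_6 = 10419.

10419


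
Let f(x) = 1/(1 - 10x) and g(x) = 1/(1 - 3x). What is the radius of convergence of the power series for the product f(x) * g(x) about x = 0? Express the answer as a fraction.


The radius of 1/(1 - 10x) is 1/10 (nearest singularity at x = 1/10), and the radius of 1/(1 - 3x) is 1/3.
The product f(x)*g(x) = 1/((1 - 10x)(1 - 3x)) has singularities at both 1/10 and 1/3, so its radius of convergence is the distance to the nearest one:
min(1/10, 1/3) = 1/10.

1/10


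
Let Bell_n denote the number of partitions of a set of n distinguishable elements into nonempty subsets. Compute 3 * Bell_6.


Bell_6 can be computed from the Bell triangle or from Dobinski's identity Bell_n = (1/e) * sum_{k>=0} k^n / k!.
Computing Bell_6 = 203.
Then 3 * 203 = 609.

609


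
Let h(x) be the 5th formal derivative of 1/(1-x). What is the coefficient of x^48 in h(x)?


Differentiating 5 times: d^5/dx^5 [1/(1-x)] = 5!/(1-x)^6.
The expansion 1/(1-x)^6 = sum_{k>=0} C(k+5, 5) x^k, so the coefficient of x^n in 5!/(1-x)^6 is 5! * C(n+5, 5).
For n = 48: 120 * C(53, 5) = 120 * 2869685 = 344362200

344362200


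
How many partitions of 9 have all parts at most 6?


Using the generating function (1-x)^(-1)(1-x^2)^(-1)...(1-x^6)^(-1),
the coefficient of x^9 counts these restricted partitions.
Result = 26

26


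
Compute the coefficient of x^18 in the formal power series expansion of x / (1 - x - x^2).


Let f(x) = sum_{k>=0} a_k x^k. Multiplying f(x) * (1 - x - x^2) = x and matching coefficients gives a_0 = 0, a_1 = 1, and a_k = a_{k-1} + a_{k-2} for k >= 2. These are the Fibonacci numbers F_k.
Iterating from F_0 = 0, F_1 = 1:
F_0=0, F_1=1, F_2=1, F_3=2, F_4=3, F_5=5, F_6=8, F_7=13, F_8=21, F_9=34, ...
F_18 = 2584.

2584


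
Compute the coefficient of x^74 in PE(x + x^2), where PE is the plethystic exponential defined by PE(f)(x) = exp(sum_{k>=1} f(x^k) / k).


With f(x) = x + x^2, the exponent is sum_{k>=1} (x^k + x^(2k)) / k = -ln(1 - x) - ln(1 - x^2). Exponentiating:
PE(x + x^2) = 1 / ((1 - x)(1 - x^2)).
This is the generating function for partitions of n into parts of size 1 or 2. The number of 2's can be any j in 0..37, and the rest are 1's, so
[x^74] = floor(74/2) + 1 = 38.

38


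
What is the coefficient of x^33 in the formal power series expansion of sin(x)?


The Maclaurin series is sin(t) = sum_{k>=0} (-1)^k t^(2k+1) / (2k+1)!, so substituting t = x, only odd powers of x are nonzero, with coefficient of x^(2k+1) equal to (-1)^k / (2k+1)!.
Write 33 = 2*16 + 1, giving the coefficient (-1)^16 / 33! = 1/8683317618811886495518194401280000000 = 1/8683317618811886495518194401280000000.

1/8683317618811886495518194401280000000


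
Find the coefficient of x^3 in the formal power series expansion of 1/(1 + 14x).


Write 1/(1 + c x) = 1/(1 - (-c) x) and apply the geometric-series identity
1/(1 - y) = sum_{k>=0} y^k to get 1/(1 + c x) = sum_{k>=0} (-c)^k x^k.
So the coefficient of x^k is (-c)^k = (-1)^k * c^k.
Here c = 14 and k = 3:
(-14)^3 = -1 * 2744 = -2744

-2744


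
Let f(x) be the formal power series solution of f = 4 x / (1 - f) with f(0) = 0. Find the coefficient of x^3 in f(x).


Apply Lagrange inversion: f = 4 x * phi(f) with phi(t) = 1/(1 - t), so
[x^n] f = 4^n * (1/n) [t^(n-1)] phi(t)^n = 4^n * (1/n) [t^(n-1)] (1 - t)^(-n) = 4^n * (1/n) C(2n - 2, n - 1) = 4^n * C_{n-1}.
For n = 3: C_2 = C(4, 2) / 3 = 6/3 = 2.
With the 4^3 = 64 factor, the coefficient is 64 * 2 = 128.

128


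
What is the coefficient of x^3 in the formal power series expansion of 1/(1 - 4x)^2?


The general identity 1/(1 - c x)^r = sum_{k>=0} c^k C(k + r - 1, r - 1) x^k follows by substituting y = c x into 1/(1 - y)^r = sum_{k>=0} C(k + r - 1, r - 1) y^k.
For c = 4, r = 2, k = 3:
4^3 * C(4, 1) = 64 * 4 = 256.

256


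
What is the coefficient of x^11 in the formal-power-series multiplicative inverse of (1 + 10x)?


The inverse is 1/(1 + 10x). Apply the geometric identity 1/(1 - y) = sum_{k>=0} y^k with y = -10x:
1/(1 + 10x) = sum_{k>=0} (-10)^k x^k.
So the coefficient of x^11 is (-10)^11 = -100000000000.

-100000000000


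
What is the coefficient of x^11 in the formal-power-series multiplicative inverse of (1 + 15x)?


The inverse is 1/(1 + 15x). Apply the geometric identity 1/(1 - y) = sum_{k>=0} y^k with y = -15x:
1/(1 + 15x) = sum_{k>=0} (-15)^k x^k.
So the coefficient of x^11 is (-15)^11 = -8649755859375.

-8649755859375


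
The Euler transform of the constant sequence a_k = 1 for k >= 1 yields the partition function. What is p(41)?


The Euler transform converts the sequence a_k = 1 into the number of integer partitions.
Using the recurrence or dynamic programming:
p(41) = 44583

44583


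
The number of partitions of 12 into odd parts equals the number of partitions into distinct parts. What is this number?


Computing partitions of 12 into odd parts (1, 3, 5, ...):
Using the generating function prod_{k>=0} 1/(1-x^(2k+1)),
the count is 15

15


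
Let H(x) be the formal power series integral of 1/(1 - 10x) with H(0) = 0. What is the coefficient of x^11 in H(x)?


1/(1 - 10x) = sum_{k>=0} 10^k x^k. Integrating termwise with H(0) = 0:
H(x) = sum_{k>=0} 10^k x^(k+1) / (k+1) = sum_{m>=1} 10^(m-1) x^m / m.
For m = 11: 10^10/11 = 10000000000/11 = 10000000000/11.

10000000000/11


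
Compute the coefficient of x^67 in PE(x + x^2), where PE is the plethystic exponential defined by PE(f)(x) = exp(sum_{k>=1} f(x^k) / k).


With f(x) = x + x^2, the exponent is sum_{k>=1} (x^k + x^(2k)) / k = -ln(1 - x) - ln(1 - x^2). Exponentiating:
PE(x + x^2) = 1 / ((1 - x)(1 - x^2)).
This is the generating function for partitions of n into parts of size 1 or 2. The number of 2's can be any j in 0..33, and the rest are 1's, so
[x^67] = floor(67/2) + 1 = 34.

34


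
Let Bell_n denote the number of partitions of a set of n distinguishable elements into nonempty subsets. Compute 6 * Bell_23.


Bell_23 can be computed from the Bell triangle or from Dobinski's identity Bell_n = (1/e) * sum_{k>=0} k^n / k!.
Computing Bell_23 = 44152005855084346.
Then 6 * 44152005855084346 = 264912035130506076.

264912035130506076


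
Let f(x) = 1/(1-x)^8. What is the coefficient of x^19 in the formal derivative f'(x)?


Differentiate: d/dx [ 1/(1-x)^r ] = r / (1-x)^(r+1).
Here r = 8, so f'(x) = 8 / (1-x)^9.
The expansion of 1/(1-x)^(r+1) has coefficient of x^n equal to C(n+r, r).
So the coefficient of x^19 in f'(x) is
8 * C(27, 8) = 8 * 2220075 = 17760600

17760600


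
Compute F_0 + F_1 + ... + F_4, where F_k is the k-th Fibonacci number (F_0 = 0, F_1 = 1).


Use the identity sum_{k=0}^{N} F_k = F_{N+2} - 1 (which follows from F_{k+2} - F_{k+1} = F_k). Then
sum_{k=0}^{4} F_k = (F_{6} - 1) - (F_{1} - 1) = F_{6} - F_{1}.
Computing: F_{6} = 8, F_{1} = 1, so
Sum = 8 - 1 = 7.

7


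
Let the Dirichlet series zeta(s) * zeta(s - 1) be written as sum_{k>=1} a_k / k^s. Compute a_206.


Convolution gives a_k = sum_{d | k} d * 1 = sum_{d | k} d = sigma(k), the sum of positive divisors of k.
For k = 206, the divisors are 1, 2, 103, 206, so
sigma(206) = 1 + 2 + 103 + 206 = 312.

312


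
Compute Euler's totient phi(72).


phi(n) counts integers in [1, n] coprime to n. Using the multiplicative formula phi(n) = n * prod_{p | n} (1 - 1/p):
72 = 2^3 * 3^2, so
phi(72) = 72 * (1 - 1/2) * (1 - 1/3) = 24.

24


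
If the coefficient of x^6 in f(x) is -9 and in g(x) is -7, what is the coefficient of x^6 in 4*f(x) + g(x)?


Scalar multiplication scales coefficients: 4 * -9 = -36.
Then add the g coefficient: -36 + -7
= -43

-43


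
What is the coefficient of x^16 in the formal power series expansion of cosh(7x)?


The Maclaurin series is cosh(t) = sum_{m>=0} t^(2m) / (2m)!, so substituting t = 7x, only even powers of x are nonzero, with coefficient of x^(2m) equal to 7^(2m) / (2m)!.
For x^16 the coefficient is 7^16/16! = 33232930569601/20922789888000 = 678223072849/426995712000.

678223072849/426995712000


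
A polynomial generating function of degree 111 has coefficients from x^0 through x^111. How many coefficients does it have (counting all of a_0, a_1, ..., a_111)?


A polynomial of degree 111 takes the form a_0 + a_1 x + ... + a_111 x^111.
The number of coefficients is 111 + 1 = 112.

112


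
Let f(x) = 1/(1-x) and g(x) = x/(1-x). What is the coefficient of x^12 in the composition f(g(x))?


First simplify the composition: f(g(x)) = 1/(1 - x/(1-x)) = (1-x)/((1-x) - x) = (1-x)/(1-2x).
Now extract the coefficient. Write (1-x)/(1-2x) = 1/(1-2x) - x/(1-2x).
The coefficient of x^n in 1/(1-2x) is 2^n, and in x/(1-2x) is 2^(n-1) (for n >= 1).
So the coefficient of x^12 is 2^12 - 2^11 = 4096 - 2048 = 2048.

2048


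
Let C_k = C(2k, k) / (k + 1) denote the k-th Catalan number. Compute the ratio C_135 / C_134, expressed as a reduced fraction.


Using C_k = (2k)! / (k! (k+1)!), the ratio C_{k+1}/C_k simplifies to
C_{k+1}/C_k = [(2k+2)! / ((k+1)! (k+2)!)] * [k! (k+1)! / (2k)!]
 = (2k+2)(2k+1) / ((k+1)(k+2)) = 2(2k+1) / (k+2).
For k = 134: 2(2*134 + 1) / (134 + 2) = 538/136 = 269/68.

269/68


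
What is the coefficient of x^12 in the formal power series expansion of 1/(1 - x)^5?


The negative binomial / multiset identity is
1/(1 - x)^r = sum_{k>=0} C(k + r - 1, r - 1) x^k.
Here r = 5 and k = 12, so the coefficient is
C(12 + 4, 4) = C(16, 4)
= 1820

1820


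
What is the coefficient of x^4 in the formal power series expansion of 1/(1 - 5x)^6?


The general identity 1/(1 - c x)^r = sum_{k>=0} c^k C(k + r - 1, r - 1) x^k follows by substituting y = c x into 1/(1 - y)^r = sum_{k>=0} C(k + r - 1, r - 1) y^k.
For c = 5, r = 6, k = 4:
5^4 * C(9, 5) = 625 * 126 = 78750.

78750


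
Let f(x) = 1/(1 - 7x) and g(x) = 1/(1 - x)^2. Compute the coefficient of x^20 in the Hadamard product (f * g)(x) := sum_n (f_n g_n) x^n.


f has coefficients f_k = 7^k. For g = 1/(1 - x)^2 the coefficient is g_k = C(k + 1, 1) = k + 1. The Hadamard coefficient is (f * g)_k = 7^k * (k + 1).
For k = 20: 7^20 * 21 = 79792266297612001 * 21 = 1675637592249852021.

1675637592249852021


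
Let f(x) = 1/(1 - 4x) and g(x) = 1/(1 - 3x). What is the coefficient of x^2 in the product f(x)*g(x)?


The coefficient of x^n in f*g is the Cauchy product: sum_{k=0}^{n} a^k * b^(n-k).
With a=4, b=3, n=2:
sum_{k=0}^{2} 4^k * 3^(2-k)
= 37

37


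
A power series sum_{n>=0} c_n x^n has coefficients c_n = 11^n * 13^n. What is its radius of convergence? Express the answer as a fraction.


By the root test (Cauchy-Hadamard), the radius is R = 1 / limsup_n |c_n|^(1/n).
Here |c_n|^(1/n) = (11^n * 13^n)^(1/n) = 11 * 13 = 143 for all n.
So R = 1/143 = 1/143.

1/143


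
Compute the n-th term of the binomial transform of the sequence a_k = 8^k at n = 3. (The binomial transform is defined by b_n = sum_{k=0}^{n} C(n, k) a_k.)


With a_k = 8^k, b_n = sum_{k=0}^{n} C(n, k) 8^k = (1 + 8)^n by the binomial theorem.
For n = 3: (1 + 8)^3 = 9^3 = 729.

729


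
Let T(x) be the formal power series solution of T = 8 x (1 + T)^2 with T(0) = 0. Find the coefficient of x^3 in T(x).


Apply the Lagrange inversion formula: if T = 8 x * phi(T) with phi(t) = (1 + t)^2, then [x^n] T = 8^n * (1/n) [t^(n-1)] phi(t)^n = 8^n * (1/n) [t^(n-1)] (1 + t)^(2n) = 8^n * (1/n) C(2n, n-1).
Using the identity C(2n, n-1) = C(2n, n) * n / (n+1), the unscaled factor equals C(2n, n) / (n+1) = C_n, the n-th Catalan number.
For n = 3: C_3 = C(6, 3) / 4 = 20/4 = 5.
With the 8^3 = 512 factor, the coefficient is 512 * 5 = 2560.

2560


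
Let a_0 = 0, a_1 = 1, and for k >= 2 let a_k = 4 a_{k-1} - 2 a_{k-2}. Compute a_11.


Iterating the recurrence forward:
a_0 = 0
a_1 = 1
a_2 = 4*1 - 2*0 = 4
a_3 = 4*4 - 2*1 = 14
a_4 = 4*14 - 2*4 = 48
a_5 = 4*48 - 2*14 = 164
a_6 = 4*164 - 2*48 = 560
a_7 = 4*560 - 2*164 = 1912
a_8 = 4*1912 - 2*560 = 6528
a_9 = 4*6528 - 2*1912 = 22288
a_10 = 4*22288 - 2*6528 = 76096
a_11 = 4*76096 - 2*22288 = 259808
So a_11 = 259808.

259808


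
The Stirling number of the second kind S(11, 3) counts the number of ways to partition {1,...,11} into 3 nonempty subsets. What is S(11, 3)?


Using the explicit formula S(n,k) = (1/k!) sum_{j=0}^{k} (-1)^(k-j) C(k,j) j^n:
S(11, 3) = 28501
Equivalently, S(n,k) is n! times the coefficient of x^n in the EGF (e^x - 1)^k / k!.

28501


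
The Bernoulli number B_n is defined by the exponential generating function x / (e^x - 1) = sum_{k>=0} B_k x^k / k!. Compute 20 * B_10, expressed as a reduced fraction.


Bernoulli numbers can also be computed recursively via B_0 = 1 and sum_{j=0}^{m} C(m+1, j) B_j = 0 for m >= 1. Odd-index Bernoulli numbers vanish for k >= 3.
Computing B_10 = 5/66, so 20 * B_10 = 20 * 5/66 = 50/33.

50/33


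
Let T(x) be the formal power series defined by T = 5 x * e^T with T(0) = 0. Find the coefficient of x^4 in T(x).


Apply the Lagrange inversion formula: if T = 5 x * phi(T) with phi(t) = e^t, then
[x^n] T = 5^n * (1/n) [t^(n-1)] phi(t)^n = 5^n * (1/n) [t^(n-1)] e^(n t) = 5^n * (1/n) * n^(n-1) / (n-1)! = 5^n * n^(n-1) / n!.
When c = 1 this is the Cayley count of rooted labeled trees on n vertices, divided by n!.
For n = 4: 5^4 * 4^3 / 4! = 625 * 64/24 = 5000/3.

5000/3


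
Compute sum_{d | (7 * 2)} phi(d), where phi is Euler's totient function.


First, 7 * 2 = 14. One classical identity is sum_{d | n} phi(d) = n (each k in [1, n] has a unique gcd with n, and among the k's with gcd(k, n) = n/d there are phi(d) of them). So the sum equals 14. We also verify directly:
Divisors of 14: 1, 2, 7, 14.
phi values: 1, 1, 6, 6.
Sum = 14.

14


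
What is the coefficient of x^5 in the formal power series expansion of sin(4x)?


The Maclaurin series is sin(t) = sum_{k>=0} (-1)^k t^(2k+1) / (2k+1)!, so substituting t = 4x, only odd powers of x are nonzero, with coefficient of x^(2k+1) equal to (-1)^k 4^(2k+1) / (2k+1)!.
Write 5 = 2*2 + 1, giving the coefficient (-1)^2 * 4^5 / 5! = 1024/120 = 128/15.

128/15


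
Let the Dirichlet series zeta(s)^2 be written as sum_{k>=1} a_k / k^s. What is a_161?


The Dirichlet convolution of the constant function 1 with itself gives (1 * 1)(k) = sum_{d | k} 1 = d(k), the number of positive divisors of k.
Since zeta(s) = sum_{k>=1} 1/k^s, we have zeta(s)^2 = sum_{k>=1} d(k)/k^s, so a_k = d(k).
For k = 161: the divisors are 1, 7, 23, 161.
Count = 4.

4


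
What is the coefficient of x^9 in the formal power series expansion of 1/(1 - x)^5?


The expansion 1/(1 - x)^r = sum_{k>=0} C(k + r - 1, r - 1) x^k follows from the multiset / negative-binomial theorem (or from repeated differentiation of the geometric series).
For r = 5 and k = 9:
C(13, 4) = 6227020800 / (24 * 362880) = 715.

715


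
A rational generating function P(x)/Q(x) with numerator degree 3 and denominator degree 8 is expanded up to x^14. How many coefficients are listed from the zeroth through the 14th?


Expanding up to x^14 gives the coefficients for x^0, x^1, ..., x^14.
That is 14 + 1 = 15 coefficients in total.

15


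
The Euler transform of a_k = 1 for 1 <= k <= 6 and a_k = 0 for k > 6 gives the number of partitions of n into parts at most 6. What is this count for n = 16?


Partitions of 16 into parts at most 6:
Using generating function (1-x)^(-1)(1-x^2)^(-1)...(1-x^6)^(-1),
the coefficient of x^16 = 136

136


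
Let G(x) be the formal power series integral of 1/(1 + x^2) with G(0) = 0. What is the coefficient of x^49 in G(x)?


1/(1 + x^2) = sum_{j>=0} (-1)^j x^(2j). Integrating termwise with G(0) = 0:
G(x) = sum_{j>=0} (-1)^j x^(2j+1) / (2j+1) = arctan(x).
Only odd powers are nonzero. For x^49 write 49 = 2*24 + 1, giving
(-1)^24 / 49 = 1/49 = 1/49.

1/49


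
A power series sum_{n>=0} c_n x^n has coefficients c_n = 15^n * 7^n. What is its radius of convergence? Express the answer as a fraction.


By the root test (Cauchy-Hadamard), the radius is R = 1 / limsup_n |c_n|^(1/n).
Here |c_n|^(1/n) = (15^n * 7^n)^(1/n) = 15 * 7 = 105 for all n.
So R = 1/105 = 1/105.

1/105


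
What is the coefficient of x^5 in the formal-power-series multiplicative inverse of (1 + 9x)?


The inverse is 1/(1 + 9x). Apply the geometric identity 1/(1 - y) = sum_{k>=0} y^k with y = -9x:
1/(1 + 9x) = sum_{k>=0} (-9)^k x^k.
So the coefficient of x^5 is (-9)^5 = -59049.

-59049


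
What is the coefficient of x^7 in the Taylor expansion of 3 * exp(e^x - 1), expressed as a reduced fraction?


exp(e^x - 1) = sum_{k>=0} Bell_k x^k / k!, where Bell_k is the k-th Bell number.
So the coefficient of x^7 is 3 * Bell_7 / 7!.
Computing: Bell_7 = 877 and 7! = 5040, giving
3 * 877/5040 = 877/1680.

877/1680


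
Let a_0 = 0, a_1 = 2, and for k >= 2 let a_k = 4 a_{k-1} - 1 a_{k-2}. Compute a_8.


Iterating the recurrence forward:
a_0 = 0
a_1 = 2
a_2 = 4*2 - 1*0 = 8
a_3 = 4*8 - 1*2 = 30
a_4 = 4*30 - 1*8 = 112
a_5 = 4*112 - 1*30 = 418
a_6 = 4*418 - 1*112 = 1560
a_7 = 4*1560 - 1*418 = 5822
a_8 = 4*5822 - 1*1560 = 21728
So a_8 = 21728.

21728


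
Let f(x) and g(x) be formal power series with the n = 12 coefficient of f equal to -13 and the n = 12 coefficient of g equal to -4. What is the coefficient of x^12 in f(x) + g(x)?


Addition of formal power series is termwise.
The coefficient of x^12 in f + g = -13 + -4
= -17

-17


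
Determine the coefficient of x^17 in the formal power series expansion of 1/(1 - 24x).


The geometric series identity gives 1/(1 - c x) = sum_{k>=0} c^k x^k, so the coefficient of x^k is c^k.
Here c = 24 and k = 17.
Computing: 24^17 = 290797794982682557415424

290797794982682557415424


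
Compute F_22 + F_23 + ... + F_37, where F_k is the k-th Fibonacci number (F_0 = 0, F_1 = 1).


Use the identity sum_{k=0}^{N} F_k = F_{N+2} - 1 (which follows from F_{k+2} - F_{k+1} = F_k). Then
sum_{k=22}^{37} F_k = (F_{39} - 1) - (F_{23} - 1) = F_{39} - F_{23}.
Computing: F_{39} = 63245986, F_{23} = 28657, so
Sum = 63245986 - 28657 = 63217329.

63217329


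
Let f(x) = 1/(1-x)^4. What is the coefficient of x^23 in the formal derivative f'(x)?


Differentiate: d/dx [ 1/(1-x)^r ] = r / (1-x)^(r+1).
Here r = 4, so f'(x) = 4 / (1-x)^5.
The expansion of 1/(1-x)^(r+1) has coefficient of x^n equal to C(n+r, r).
So the coefficient of x^23 in f'(x) is
4 * C(27, 4) = 4 * 17550 = 70200

70200


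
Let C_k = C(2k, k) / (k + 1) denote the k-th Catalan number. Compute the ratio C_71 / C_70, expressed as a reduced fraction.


Using C_k = (2k)! / (k! (k+1)!), the ratio C_{k+1}/C_k simplifies to
C_{k+1}/C_k = [(2k+2)! / ((k+1)! (k+2)!)] * [k! (k+1)! / (2k)!]
 = (2k+2)(2k+1) / ((k+1)(k+2)) = 2(2k+1) / (k+2).
For k = 70: 2(2*70 + 1) / (70 + 2) = 282/72 = 47/12.

47/12


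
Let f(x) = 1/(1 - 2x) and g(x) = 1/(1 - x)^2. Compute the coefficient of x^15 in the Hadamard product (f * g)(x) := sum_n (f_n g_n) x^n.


f has coefficients f_k = 2^k. For g = 1/(1 - x)^2 the coefficient is g_k = C(k + 1, 1) = k + 1. The Hadamard coefficient is (f * g)_k = 2^k * (k + 1).
For k = 15: 2^15 * 16 = 32768 * 16 = 524288.

524288


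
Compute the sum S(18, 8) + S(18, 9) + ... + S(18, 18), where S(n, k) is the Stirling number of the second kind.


By definition, S(n, k) counts partitions of an n-set into exactly k nonempty blocks.
Computing row n = 18 for k = 8..18:
S(18, k): 189036065010, 106175395755, 37112163803, 8391004908, 1256328866, 125854638, 8408778, 367200, 9996, 153, 1
Sum = 342105599108.

342105599108


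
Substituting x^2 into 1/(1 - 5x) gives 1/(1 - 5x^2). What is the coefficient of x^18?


The coefficient of x^(2m) in 1/(1 - 5x^2) is 5^m.
With n = 18 = 2*9, the coefficient is 5^9 = 1953125.

1953125


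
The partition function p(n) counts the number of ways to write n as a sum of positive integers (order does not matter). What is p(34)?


Using the generating function prod_{k>=1} 1/(1-x^k), we compute p(34).
By dynamic programming over parts 1 through 34:
p(34) = 12310

12310


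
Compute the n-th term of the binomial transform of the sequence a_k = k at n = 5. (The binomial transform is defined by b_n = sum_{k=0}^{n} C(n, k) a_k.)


With a_k = k, b_n = sum_{k=0}^{n} C(n, k) k. Using k * C(n, k) = n * C(n-1, k-1) gives b_n = n * sum_{k>=1} C(n-1, k-1) = n * 2^(n-1).
For n = 5: 5 * 2^4 = 5 * 16 = 80.

80


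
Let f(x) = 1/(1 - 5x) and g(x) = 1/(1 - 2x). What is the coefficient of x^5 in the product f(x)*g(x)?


The coefficient of x^n in f*g is the Cauchy product: sum_{k=0}^{n} a^k * b^(n-k).
With a=5, b=2, n=5:
sum_{k=0}^{5} 5^k * 2^(5-k)
= 5187

5187


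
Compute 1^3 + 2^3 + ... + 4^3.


This power sum has a closed form given by Faulhaber's formula
sum_{k=1}^{m} k^p = (1 / (p + 1)) * sum_{j=0}^{p} C(p + 1, j) B_j m^(p + 1 - j),
but for small m direct computation is fastest:
1 + 8 + 27 + 64 = 100.

100


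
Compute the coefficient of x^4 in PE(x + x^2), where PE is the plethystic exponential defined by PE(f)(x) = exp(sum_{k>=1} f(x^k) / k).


With f(x) = x + x^2, the exponent is sum_{k>=1} (x^k + x^(2k)) / k = -ln(1 - x) - ln(1 - x^2). Exponentiating:
PE(x + x^2) = 1 / ((1 - x)(1 - x^2)).
This is the generating function for partitions of n into parts of size 1 or 2. The number of 2's can be any j in 0..2, and the rest are 1's, so
[x^4] = floor(4/2) + 1 = 3.

3


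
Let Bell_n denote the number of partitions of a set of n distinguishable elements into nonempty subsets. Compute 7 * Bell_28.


Bell_28 can be computed from the Bell triangle or from Dobinski's identity Bell_n = (1/e) * sum_{k>=0} k^n / k!.
Computing Bell_28 = 6160539404599934652455.
Then 7 * 6160539404599934652455 = 43123775832199542567185.

43123775832199542567185


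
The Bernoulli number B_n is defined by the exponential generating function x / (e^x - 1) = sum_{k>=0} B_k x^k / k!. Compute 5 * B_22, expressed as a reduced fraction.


Bernoulli numbers can also be computed recursively via B_0 = 1 and sum_{j=0}^{m} C(m+1, j) B_j = 0 for m >= 1. Odd-index Bernoulli numbers vanish for k >= 3.
Computing B_22 = 854513/138, so 5 * B_22 = 5 * 854513/138 = 4272565/138.

4272565/138


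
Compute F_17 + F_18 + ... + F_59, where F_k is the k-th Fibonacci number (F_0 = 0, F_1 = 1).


Use the identity sum_{k=0}^{N} F_k = F_{N+2} - 1 (which follows from F_{k+2} - F_{k+1} = F_k). Then
sum_{k=17}^{59} F_k = (F_{61} - 1) - (F_{18} - 1) = F_{61} - F_{18}.
Computing: F_{61} = 2504730781961, F_{18} = 2584, so
Sum = 2504730781961 - 2584 = 2504730779377.

2504730779377


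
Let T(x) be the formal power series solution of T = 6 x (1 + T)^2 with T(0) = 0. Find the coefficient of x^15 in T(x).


Apply the Lagrange inversion formula: if T = 6 x * phi(T) with phi(t) = (1 + t)^2, then [x^n] T = 6^n * (1/n) [t^(n-1)] phi(t)^n = 6^n * (1/n) [t^(n-1)] (1 + t)^(2n) = 6^n * (1/n) C(2n, n-1).
Using the identity C(2n, n-1) = C(2n, n) * n / (n+1), the unscaled factor equals C(2n, n) / (n+1) = C_n, the n-th Catalan number.
For n = 15: C_15 = C(30, 15) / 16 = 155117520/16 = 9694845.
With the 6^15 = 470184984576 factor, the coefficient is 470184984576 * 9694845 = 4558370546791710720.

4558370546791710720


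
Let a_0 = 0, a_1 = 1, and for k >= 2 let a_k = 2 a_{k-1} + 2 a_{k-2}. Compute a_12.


Iterating the recurrence forward:
a_0 = 0
a_1 = 1
a_2 = 2*1 + 2*0 = 2
a_3 = 2*2 + 2*1 = 6
a_4 = 2*6 + 2*2 = 16
a_5 = 2*16 + 2*6 = 44
a_6 = 2*44 + 2*16 = 120
a_7 = 2*120 + 2*44 = 328
a_8 = 2*328 + 2*120 = 896
a_9 = 2*896 + 2*328 = 2448
a_10 = 2*2448 + 2*896 = 6688
a_11 = 2*6688 + 2*2448 = 18272
a_12 = 2*18272 + 2*6688 = 49920
So a_12 = 49920.

49920


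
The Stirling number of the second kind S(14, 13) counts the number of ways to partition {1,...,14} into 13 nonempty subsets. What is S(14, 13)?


Using the explicit formula S(n,k) = (1/k!) sum_{j=0}^{k} (-1)^(k-j) C(k,j) j^n:
S(14, 13) = 91
Equivalently, S(n,k) is n! times the coefficient of x^n in the EGF (e^x - 1)^k / k!.

91


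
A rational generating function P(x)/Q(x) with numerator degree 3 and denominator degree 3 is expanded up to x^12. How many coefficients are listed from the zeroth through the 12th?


Expanding up to x^12 gives the coefficients for x^0, x^1, ..., x^12.
That is 12 + 1 = 13 coefficients in total.

13


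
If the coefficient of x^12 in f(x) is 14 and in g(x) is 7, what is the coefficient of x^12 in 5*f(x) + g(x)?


Scalar multiplication scales coefficients: 5 * 14 = 70.
Then add the g coefficient: 70 + 7
= 77

77


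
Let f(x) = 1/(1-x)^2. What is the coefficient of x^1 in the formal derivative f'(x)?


Differentiate: d/dx [ 1/(1-x)^r ] = r / (1-x)^(r+1).
Here r = 2, so f'(x) = 2 / (1-x)^3.
The expansion of 1/(1-x)^(r+1) has coefficient of x^n equal to C(n+r, r).
So the coefficient of x^1 in f'(x) is
2 * C(3, 2) = 2 * 3 = 6

6


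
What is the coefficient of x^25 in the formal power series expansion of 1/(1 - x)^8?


The negative binomial / multiset identity is
1/(1 - x)^r = sum_{k>=0} C(k + r - 1, r - 1) x^k.
Here r = 8 and k = 25, so the coefficient is
C(25 + 7, 7) = C(32, 7)
= 3365856

3365856


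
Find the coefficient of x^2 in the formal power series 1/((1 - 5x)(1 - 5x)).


By partial fractions or Cauchy convolution:
The coefficient equals sum_{k=0}^{2} 5^k * 5^(2-k).
= 75

75


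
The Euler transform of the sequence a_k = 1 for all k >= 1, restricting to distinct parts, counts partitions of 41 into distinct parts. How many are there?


Partitions of 41 into distinct parts can be computed via generating function.
Product (1+x)(1+x^2)(1+x^3)...
The coefficient of x^41 = 1260

1260


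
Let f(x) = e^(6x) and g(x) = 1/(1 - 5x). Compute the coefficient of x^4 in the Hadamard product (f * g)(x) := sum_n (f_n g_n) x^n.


Expanding: f_k = 6^k/k! (from e^(6x)) and g_k = 5^k (from 1/(1 - 5x)). So the Hadamard coefficient (f * g)_k = 6^k 5^k / k! = (30)^k / k!.
For k = 4: 30^4/4! = 810000/24 = 33750.

33750


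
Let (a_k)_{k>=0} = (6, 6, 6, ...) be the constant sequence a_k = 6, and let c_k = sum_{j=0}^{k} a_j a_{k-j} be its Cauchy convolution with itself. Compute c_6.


Since a_j = 6 for all j >= 0, the convolution sum becomes
c_k = sum_{j=0}^{k} 6 * 6 = 36 * (k + 1).
Equivalently, the generating function of (a_k) is 6/(1 - x) and its square is 36/(1 - x)^2 = sum_{k>=0} 36(k + 1) x^k.
For k = 6: 36 * 7 = 252.

252


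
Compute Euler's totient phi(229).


phi(n) counts integers in [1, n] coprime to n. Using the multiplicative formula phi(n) = n * prod_{p | n} (1 - 1/p):
229 = 229, so
phi(229) = 229 * (1 - 1/229) = 228.

228


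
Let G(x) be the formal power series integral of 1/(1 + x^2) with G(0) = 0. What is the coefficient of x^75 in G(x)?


1/(1 + x^2) = sum_{j>=0} (-1)^j x^(2j). Integrating termwise with G(0) = 0:
G(x) = sum_{j>=0} (-1)^j x^(2j+1) / (2j+1) = arctan(x).
Only odd powers are nonzero. For x^75 write 75 = 2*37 + 1, giving
(-1)^37 / 75 = -1/75 = -1/75.

-1/75


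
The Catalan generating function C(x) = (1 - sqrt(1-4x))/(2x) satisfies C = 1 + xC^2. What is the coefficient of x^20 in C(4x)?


Substituting x -> 4x scales the n-th coefficient by 4^n, so [x^20] C(4x) = 4^20 * C_20.
C_20 = C(2*20, 20)/(21) = 137846528820/21 = 6564120420.
So 4^20 * 6564120420 = 1099511627776 * 6564120420 = 7217326727911880785920.

7217326727911880785920


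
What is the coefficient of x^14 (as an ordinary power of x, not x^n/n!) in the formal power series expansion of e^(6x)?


The exponential series is e^y = sum_{k>=0} y^k / k!. Substituting y = 6x gives
e^(6x) = sum_{k>=0} 6^k x^k / k!.
So the coefficient of x^n is a^n/n! with a = 6, n = 14:
6^14 / 14! = 78364164096/87178291200 = 157464/175175

157464/175175


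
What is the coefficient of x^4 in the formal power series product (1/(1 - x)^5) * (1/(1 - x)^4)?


Combine the factors: (1/(1 - x)^5) * (1/(1 - x)^4) = 1/(1 - x)^9.
Then use 1/(1 - x)^r = sum_{k>=0} C(k + r - 1, r - 1) x^k with r = 9 and k = 4:
C(12, 8) = 495.

495


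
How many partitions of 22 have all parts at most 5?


Using the generating function (1-x)^(-1)(1-x^2)^(-1)...(1-x^5)^(-1),
the coefficient of x^22 counts these restricted partitions.
Result = 255

255


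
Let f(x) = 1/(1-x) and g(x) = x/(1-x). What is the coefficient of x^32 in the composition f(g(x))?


First simplify the composition: f(g(x)) = 1/(1 - x/(1-x)) = (1-x)/((1-x) - x) = (1-x)/(1-2x).
Now extract the coefficient. Write (1-x)/(1-2x) = 1/(1-2x) - x/(1-2x).
The coefficient of x^n in 1/(1-2x) is 2^n, and in x/(1-2x) is 2^(n-1) (for n >= 1).
So the coefficient of x^32 is 2^32 - 2^31 = 4294967296 - 2147483648 = 2147483648.

2147483648


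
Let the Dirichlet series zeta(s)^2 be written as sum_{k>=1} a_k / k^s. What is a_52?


The Dirichlet convolution of the constant function 1 with itself gives (1 * 1)(k) = sum_{d | k} 1 = d(k), the number of positive divisors of k.
Since zeta(s) = sum_{k>=1} 1/k^s, we have zeta(s)^2 = sum_{k>=1} d(k)/k^s, so a_k = d(k).
For k = 52: the divisors are 1, 2, 4, 13, 26, 52.
Count = 6.

6


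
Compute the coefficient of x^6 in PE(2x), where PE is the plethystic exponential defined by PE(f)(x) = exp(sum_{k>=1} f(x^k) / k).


With f(x) = 2x, the exponent is sum_{k>=1} 2 x^k / k = 2 * (-ln(1 - x)). Exponentiating:
PE(2x) = exp(-2 ln(1 - x)) = 1/(1 - x)^2.
By the negative binomial expansion, [x^n] 1/(1 - x)^2 = C(n + 1, 1).
For n = 6: C(7, 1) = 7.

7


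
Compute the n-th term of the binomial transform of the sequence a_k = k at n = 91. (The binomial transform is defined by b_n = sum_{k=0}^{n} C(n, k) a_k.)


With a_k = k, b_n = sum_{k=0}^{n} C(n, k) k. Using k * C(n, k) = n * C(n-1, k-1) gives b_n = n * sum_{k>=1} C(n-1, k-1) = n * 2^(n-1).
For n = 91: 91 * 2^90 = 91 * 1237940039285380274899124224 = 112652543574969605015820304384.

112652543574969605015820304384


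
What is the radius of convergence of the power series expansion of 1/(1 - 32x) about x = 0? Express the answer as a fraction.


Expanding 1/(1 - 32x) = sum_{k>=0} 32^k x^k, the series converges when |32x| < 1, i.e., |x| < 1/32.
So the radius of convergence is 1/32 = 1/32.

1/32


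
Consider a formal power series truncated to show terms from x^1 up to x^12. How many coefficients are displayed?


From x^1 to x^12 inclusive, the count is 12 - 1 + 1 = 12.

12


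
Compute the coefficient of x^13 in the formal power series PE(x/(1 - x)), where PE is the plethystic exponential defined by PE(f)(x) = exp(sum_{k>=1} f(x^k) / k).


For f(x) = x/(1 - x) we have
sum_{k>=1} f(x^k) / k = sum_{k>=1} (1/k) * x^k / (1 - x^k) = sum_{k, m >= 1} x^(k m) / k,
which after exponentiating simplifies to
PE(x/(1 - x)) = prod_{k>=1} 1 / (1 - x^k).
This is the generating function for the partition function p(n), so the coefficient of x^13 is p(13).
Computing p(13) by dynamic programming over parts 1, 2, ..., 13: p(13) = 101.

101


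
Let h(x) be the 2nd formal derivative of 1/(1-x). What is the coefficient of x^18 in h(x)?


Differentiating 2 times: d^2/dx^2 [1/(1-x)] = 2!/(1-x)^3.
The expansion 1/(1-x)^3 = sum_{k>=0} C(k+2, 2) x^k, so the coefficient of x^n in 2!/(1-x)^3 is 2! * C(n+2, 2).
For n = 18: 2 * C(20, 2) = 2 * 190 = 380

380


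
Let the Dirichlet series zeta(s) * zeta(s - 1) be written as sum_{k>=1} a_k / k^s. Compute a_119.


Convolution gives a_k = sum_{d | k} d * 1 = sum_{d | k} d = sigma(k), the sum of positive divisors of k.
For k = 119, the divisors are 1, 7, 17, 119, so
sigma(119) = 1 + 7 + 17 + 119 = 144.

144


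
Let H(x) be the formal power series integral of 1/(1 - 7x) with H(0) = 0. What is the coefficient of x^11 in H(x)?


1/(1 - 7x) = sum_{k>=0} 7^k x^k. Integrating termwise with H(0) = 0:
H(x) = sum_{k>=0} 7^k x^(k+1) / (k+1) = sum_{m>=1} 7^(m-1) x^m / m.
For m = 11: 7^10/11 = 282475249/11 = 282475249/11.

282475249/11


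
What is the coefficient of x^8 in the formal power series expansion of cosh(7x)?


The Maclaurin series is cosh(t) = sum_{m>=0} t^(2m) / (2m)!, so substituting t = 7x, only even powers of x are nonzero, with coefficient of x^(2m) equal to 7^(2m) / (2m)!.
For x^8 the coefficient is 7^8/8! = 5764801/40320 = 823543/5760.

823543/5760


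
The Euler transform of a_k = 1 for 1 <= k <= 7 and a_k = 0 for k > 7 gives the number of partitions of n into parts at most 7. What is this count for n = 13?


Partitions of 13 into parts at most 7:
Using generating function (1-x)^(-1)(1-x^2)^(-1)...(1-x^7)^(-1),
the coefficient of x^13 = 82

82


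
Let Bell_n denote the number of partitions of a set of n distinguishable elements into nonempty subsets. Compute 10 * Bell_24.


Bell_24 can be computed from the Bell triangle or from Dobinski's identity Bell_n = (1/e) * sum_{k>=0} k^n / k!.
Computing Bell_24 = 445958869294805289.
Then 10 * 445958869294805289 = 4459588692948052890.

4459588692948052890


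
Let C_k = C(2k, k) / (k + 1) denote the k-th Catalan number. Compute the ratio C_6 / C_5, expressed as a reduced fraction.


Using C_k = (2k)! / (k! (k+1)!), the ratio C_{k+1}/C_k simplifies to
C_{k+1}/C_k = [(2k+2)! / ((k+1)! (k+2)!)] * [k! (k+1)! / (2k)!]
 = (2k+2)(2k+1) / ((k+1)(k+2)) = 2(2k+1) / (k+2).
For k = 5: 2(2*5 + 1) / (5 + 2) = 22/7 = 22/7.

22/7


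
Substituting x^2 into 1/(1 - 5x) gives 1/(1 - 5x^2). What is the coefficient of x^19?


Since 1/(1 - 5x^2) only has even powers of x,
the coefficient of x^19 (odd) is 0.

0


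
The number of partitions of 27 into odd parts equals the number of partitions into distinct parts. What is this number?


Computing partitions of 27 into odd parts (1, 3, 5, ...):
Using the generating function prod_{k>=0} 1/(1-x^(2k+1)),
the count is 192

192


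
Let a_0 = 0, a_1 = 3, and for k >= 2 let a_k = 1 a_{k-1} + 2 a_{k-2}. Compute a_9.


Iterating the recurrence forward:
a_0 = 0
a_1 = 3
a_2 = 1*3 + 2*0 = 3
a_3 = 1*3 + 2*3 = 9
a_4 = 1*9 + 2*3 = 15
a_5 = 1*15 + 2*9 = 33
a_6 = 1*33 + 2*15 = 63
a_7 = 1*63 + 2*33 = 129
a_8 = 1*129 + 2*63 = 255
a_9 = 1*255 + 2*129 = 513
So a_9 = 513.

513


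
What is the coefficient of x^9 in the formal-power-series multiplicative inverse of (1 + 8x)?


The inverse is 1/(1 + 8x). Apply the geometric identity 1/(1 - y) = sum_{k>=0} y^k with y = -8x:
1/(1 + 8x) = sum_{k>=0} (-8)^k x^k.
So the coefficient of x^9 is (-8)^9 = -134217728.

-134217728


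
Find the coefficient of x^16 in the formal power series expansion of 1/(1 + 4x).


Write 1/(1 + c x) = 1/(1 - (-c) x) and apply the geometric-series identity
1/(1 - y) = sum_{k>=0} y^k to get 1/(1 + c x) = sum_{k>=0} (-c)^k x^k.
So the coefficient of x^k is (-c)^k = (-1)^k * c^k.
Here c = 4 and k = 16:
(-4)^16 = 1 * 4294967296 = 4294967296

4294967296


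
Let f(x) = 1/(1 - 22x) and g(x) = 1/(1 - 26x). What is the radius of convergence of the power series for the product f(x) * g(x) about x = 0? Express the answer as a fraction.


The radius of 1/(1 - 22x) is 1/22 (nearest singularity at x = 1/22), and the radius of 1/(1 - 26x) is 1/26.
The product f(x)*g(x) = 1/((1 - 22x)(1 - 26x)) has singularities at both 1/22 and 1/26, so its radius of convergence is the distance to the nearest one:
min(1/22, 1/26) = 1/26.

1/26


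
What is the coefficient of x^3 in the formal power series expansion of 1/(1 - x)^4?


The expansion 1/(1 - x)^r = sum_{k>=0} C(k + r - 1, r - 1) x^k follows from the multiset / negative-binomial theorem (or from repeated differentiation of the geometric series).
For r = 4 and k = 3:
C(6, 3) = 720 / (6 * 6) = 20.

20


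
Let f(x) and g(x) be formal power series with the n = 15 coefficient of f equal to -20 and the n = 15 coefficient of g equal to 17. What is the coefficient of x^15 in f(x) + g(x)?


Addition of formal power series is termwise.
The coefficient of x^15 in f + g = -20 + 17
= -3

-3


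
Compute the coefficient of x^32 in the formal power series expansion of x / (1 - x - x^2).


Let f(x) = sum_{k>=0} a_k x^k. Multiplying f(x) * (1 - x - x^2) = x and matching coefficients gives a_0 = 0, a_1 = 1, and a_k = a_{k-1} + a_{k-2} for k >= 2. These are the Fibonacci numbers F_k.
Iterating from F_0 = 0, F_1 = 1:
F_0=0, F_1=1, F_2=1, F_3=2, F_4=3, F_5=5, F_6=8, F_7=13, F_8=21, F_9=34, ...
F_32 = 2178309.

2178309


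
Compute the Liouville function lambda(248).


The Liouville function is lambda(k) = (-1)^Omega(k), where Omega(k) counts the prime factors of k with multiplicity.
Factoring: 248 = 2 * 2 * 2 * 31, so Omega(248) = 4.
lambda(248) = (-1)^4 = 1.

1


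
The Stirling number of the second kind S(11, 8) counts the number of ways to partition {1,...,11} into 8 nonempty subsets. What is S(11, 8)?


Using the explicit formula S(n,k) = (1/k!) sum_{j=0}^{k} (-1)^(k-j) C(k,j) j^n:
S(11, 8) = 11880
Equivalently, S(n,k) is n! times the coefficient of x^n in the EGF (e^x - 1)^k / k!.

11880


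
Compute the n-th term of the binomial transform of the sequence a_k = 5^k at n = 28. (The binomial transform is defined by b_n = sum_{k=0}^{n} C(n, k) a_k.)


With a_k = 5^k, b_n = sum_{k=0}^{n} C(n, k) 5^k = (1 + 5)^n by the binomial theorem.
For n = 28: (1 + 5)^28 = 6^28 = 6140942214464815497216.

6140942214464815497216
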